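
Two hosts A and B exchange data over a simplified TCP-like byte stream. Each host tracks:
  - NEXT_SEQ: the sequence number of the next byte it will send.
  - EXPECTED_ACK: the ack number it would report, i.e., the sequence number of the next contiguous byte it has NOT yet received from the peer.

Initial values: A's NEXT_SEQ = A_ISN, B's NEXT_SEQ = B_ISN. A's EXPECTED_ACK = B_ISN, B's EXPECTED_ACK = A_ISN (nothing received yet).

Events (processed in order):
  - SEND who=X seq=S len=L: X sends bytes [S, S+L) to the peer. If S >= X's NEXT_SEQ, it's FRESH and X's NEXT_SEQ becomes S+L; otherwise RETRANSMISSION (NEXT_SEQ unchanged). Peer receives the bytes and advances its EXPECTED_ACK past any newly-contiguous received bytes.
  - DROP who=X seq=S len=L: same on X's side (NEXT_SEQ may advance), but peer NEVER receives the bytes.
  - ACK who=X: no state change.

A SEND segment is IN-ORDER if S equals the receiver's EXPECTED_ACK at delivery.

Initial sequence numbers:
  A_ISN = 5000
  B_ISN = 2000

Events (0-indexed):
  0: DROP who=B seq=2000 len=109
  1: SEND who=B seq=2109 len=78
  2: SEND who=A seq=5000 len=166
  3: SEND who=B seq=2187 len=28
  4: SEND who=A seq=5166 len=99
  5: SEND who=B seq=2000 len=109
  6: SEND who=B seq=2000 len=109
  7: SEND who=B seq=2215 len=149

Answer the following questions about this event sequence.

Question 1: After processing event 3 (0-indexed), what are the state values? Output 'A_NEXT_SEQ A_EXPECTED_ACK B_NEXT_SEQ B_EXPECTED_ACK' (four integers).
After event 0: A_seq=5000 A_ack=2000 B_seq=2109 B_ack=5000
After event 1: A_seq=5000 A_ack=2000 B_seq=2187 B_ack=5000
After event 2: A_seq=5166 A_ack=2000 B_seq=2187 B_ack=5166
After event 3: A_seq=5166 A_ack=2000 B_seq=2215 B_ack=5166

5166 2000 2215 5166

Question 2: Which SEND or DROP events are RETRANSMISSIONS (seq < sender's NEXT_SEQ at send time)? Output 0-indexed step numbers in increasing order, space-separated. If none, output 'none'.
Step 0: DROP seq=2000 -> fresh
Step 1: SEND seq=2109 -> fresh
Step 2: SEND seq=5000 -> fresh
Step 3: SEND seq=2187 -> fresh
Step 4: SEND seq=5166 -> fresh
Step 5: SEND seq=2000 -> retransmit
Step 6: SEND seq=2000 -> retransmit
Step 7: SEND seq=2215 -> fresh

Answer: 5 6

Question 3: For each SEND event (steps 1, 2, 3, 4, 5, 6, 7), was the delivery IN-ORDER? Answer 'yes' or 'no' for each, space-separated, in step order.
Step 1: SEND seq=2109 -> out-of-order
Step 2: SEND seq=5000 -> in-order
Step 3: SEND seq=2187 -> out-of-order
Step 4: SEND seq=5166 -> in-order
Step 5: SEND seq=2000 -> in-order
Step 6: SEND seq=2000 -> out-of-order
Step 7: SEND seq=2215 -> in-order

Answer: no yes no yes yes no yes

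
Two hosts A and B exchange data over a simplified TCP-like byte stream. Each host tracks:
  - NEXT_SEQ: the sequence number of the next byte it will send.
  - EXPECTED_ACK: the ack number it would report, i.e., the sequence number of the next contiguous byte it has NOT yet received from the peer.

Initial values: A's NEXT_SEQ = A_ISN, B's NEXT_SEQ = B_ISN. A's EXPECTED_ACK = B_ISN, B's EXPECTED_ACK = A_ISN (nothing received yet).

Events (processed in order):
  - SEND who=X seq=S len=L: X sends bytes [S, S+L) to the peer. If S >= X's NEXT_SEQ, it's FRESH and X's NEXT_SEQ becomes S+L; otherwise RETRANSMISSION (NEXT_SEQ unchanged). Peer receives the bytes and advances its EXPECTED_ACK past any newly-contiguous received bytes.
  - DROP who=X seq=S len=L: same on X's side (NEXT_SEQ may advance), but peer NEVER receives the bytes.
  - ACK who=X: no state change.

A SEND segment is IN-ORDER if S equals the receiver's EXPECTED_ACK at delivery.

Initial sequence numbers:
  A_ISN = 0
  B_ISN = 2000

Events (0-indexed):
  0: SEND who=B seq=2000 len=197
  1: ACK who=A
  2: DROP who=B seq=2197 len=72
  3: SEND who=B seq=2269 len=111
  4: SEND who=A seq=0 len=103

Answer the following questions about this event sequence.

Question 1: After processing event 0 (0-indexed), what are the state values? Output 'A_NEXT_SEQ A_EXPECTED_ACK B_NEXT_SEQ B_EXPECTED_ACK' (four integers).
After event 0: A_seq=0 A_ack=2197 B_seq=2197 B_ack=0

0 2197 2197 0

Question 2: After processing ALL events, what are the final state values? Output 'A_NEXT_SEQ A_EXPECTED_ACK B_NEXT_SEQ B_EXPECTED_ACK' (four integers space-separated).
Answer: 103 2197 2380 103

Derivation:
After event 0: A_seq=0 A_ack=2197 B_seq=2197 B_ack=0
After event 1: A_seq=0 A_ack=2197 B_seq=2197 B_ack=0
After event 2: A_seq=0 A_ack=2197 B_seq=2269 B_ack=0
After event 3: A_seq=0 A_ack=2197 B_seq=2380 B_ack=0
After event 4: A_seq=103 A_ack=2197 B_seq=2380 B_ack=103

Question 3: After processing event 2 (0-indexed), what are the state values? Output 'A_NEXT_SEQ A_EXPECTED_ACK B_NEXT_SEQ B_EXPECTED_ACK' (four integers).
After event 0: A_seq=0 A_ack=2197 B_seq=2197 B_ack=0
After event 1: A_seq=0 A_ack=2197 B_seq=2197 B_ack=0
After event 2: A_seq=0 A_ack=2197 B_seq=2269 B_ack=0

0 2197 2269 0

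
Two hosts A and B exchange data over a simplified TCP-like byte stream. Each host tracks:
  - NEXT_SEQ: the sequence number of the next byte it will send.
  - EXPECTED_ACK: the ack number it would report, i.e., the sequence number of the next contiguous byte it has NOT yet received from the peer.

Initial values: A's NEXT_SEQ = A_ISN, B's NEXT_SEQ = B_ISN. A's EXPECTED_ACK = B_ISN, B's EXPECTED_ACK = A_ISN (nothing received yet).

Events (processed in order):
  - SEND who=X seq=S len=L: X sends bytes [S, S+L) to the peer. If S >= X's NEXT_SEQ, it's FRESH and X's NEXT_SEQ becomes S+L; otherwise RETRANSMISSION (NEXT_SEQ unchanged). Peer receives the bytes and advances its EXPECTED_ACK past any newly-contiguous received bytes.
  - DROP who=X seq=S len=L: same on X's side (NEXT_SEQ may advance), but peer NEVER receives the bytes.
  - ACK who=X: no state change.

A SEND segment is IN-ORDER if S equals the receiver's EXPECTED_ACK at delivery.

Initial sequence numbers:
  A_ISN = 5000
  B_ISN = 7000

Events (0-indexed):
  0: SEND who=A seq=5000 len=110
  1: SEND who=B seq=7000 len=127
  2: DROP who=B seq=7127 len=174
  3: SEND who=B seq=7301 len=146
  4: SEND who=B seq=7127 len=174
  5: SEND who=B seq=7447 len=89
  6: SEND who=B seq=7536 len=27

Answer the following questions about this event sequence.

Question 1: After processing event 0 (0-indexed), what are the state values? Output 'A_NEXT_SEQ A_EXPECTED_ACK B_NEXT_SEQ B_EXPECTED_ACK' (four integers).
After event 0: A_seq=5110 A_ack=7000 B_seq=7000 B_ack=5110

5110 7000 7000 5110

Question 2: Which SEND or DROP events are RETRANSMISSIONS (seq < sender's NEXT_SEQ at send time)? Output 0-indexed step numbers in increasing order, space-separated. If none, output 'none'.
Answer: 4

Derivation:
Step 0: SEND seq=5000 -> fresh
Step 1: SEND seq=7000 -> fresh
Step 2: DROP seq=7127 -> fresh
Step 3: SEND seq=7301 -> fresh
Step 4: SEND seq=7127 -> retransmit
Step 5: SEND seq=7447 -> fresh
Step 6: SEND seq=7536 -> fresh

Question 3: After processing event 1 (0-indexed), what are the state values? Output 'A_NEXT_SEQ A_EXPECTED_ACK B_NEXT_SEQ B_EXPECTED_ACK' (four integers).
After event 0: A_seq=5110 A_ack=7000 B_seq=7000 B_ack=5110
After event 1: A_seq=5110 A_ack=7127 B_seq=7127 B_ack=5110

5110 7127 7127 5110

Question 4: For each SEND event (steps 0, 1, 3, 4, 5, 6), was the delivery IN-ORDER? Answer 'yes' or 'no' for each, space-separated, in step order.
Answer: yes yes no yes yes yes

Derivation:
Step 0: SEND seq=5000 -> in-order
Step 1: SEND seq=7000 -> in-order
Step 3: SEND seq=7301 -> out-of-order
Step 4: SEND seq=7127 -> in-order
Step 5: SEND seq=7447 -> in-order
Step 6: SEND seq=7536 -> in-order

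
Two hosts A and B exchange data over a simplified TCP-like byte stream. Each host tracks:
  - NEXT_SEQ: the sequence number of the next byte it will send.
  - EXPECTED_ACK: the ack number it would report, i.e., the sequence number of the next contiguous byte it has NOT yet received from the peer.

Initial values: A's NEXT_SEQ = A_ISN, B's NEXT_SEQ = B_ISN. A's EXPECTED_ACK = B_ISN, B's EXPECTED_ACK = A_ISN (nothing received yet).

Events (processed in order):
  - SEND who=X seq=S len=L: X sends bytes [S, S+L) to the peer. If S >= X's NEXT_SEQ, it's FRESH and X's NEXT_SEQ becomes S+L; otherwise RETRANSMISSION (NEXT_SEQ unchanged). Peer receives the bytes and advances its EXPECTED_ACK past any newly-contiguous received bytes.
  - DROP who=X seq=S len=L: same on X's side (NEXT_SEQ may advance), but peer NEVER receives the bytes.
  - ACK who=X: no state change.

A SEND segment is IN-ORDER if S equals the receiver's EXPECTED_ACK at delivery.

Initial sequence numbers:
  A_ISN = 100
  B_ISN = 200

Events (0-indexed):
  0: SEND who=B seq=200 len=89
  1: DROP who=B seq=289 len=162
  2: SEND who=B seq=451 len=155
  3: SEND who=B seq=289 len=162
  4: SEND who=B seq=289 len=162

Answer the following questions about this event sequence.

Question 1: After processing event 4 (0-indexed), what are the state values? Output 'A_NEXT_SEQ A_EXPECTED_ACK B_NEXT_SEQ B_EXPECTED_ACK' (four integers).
After event 0: A_seq=100 A_ack=289 B_seq=289 B_ack=100
After event 1: A_seq=100 A_ack=289 B_seq=451 B_ack=100
After event 2: A_seq=100 A_ack=289 B_seq=606 B_ack=100
After event 3: A_seq=100 A_ack=606 B_seq=606 B_ack=100
After event 4: A_seq=100 A_ack=606 B_seq=606 B_ack=100

100 606 606 100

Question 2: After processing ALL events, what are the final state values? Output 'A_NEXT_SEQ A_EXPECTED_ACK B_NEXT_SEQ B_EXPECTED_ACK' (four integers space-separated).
After event 0: A_seq=100 A_ack=289 B_seq=289 B_ack=100
After event 1: A_seq=100 A_ack=289 B_seq=451 B_ack=100
After event 2: A_seq=100 A_ack=289 B_seq=606 B_ack=100
After event 3: A_seq=100 A_ack=606 B_seq=606 B_ack=100
After event 4: A_seq=100 A_ack=606 B_seq=606 B_ack=100

Answer: 100 606 606 100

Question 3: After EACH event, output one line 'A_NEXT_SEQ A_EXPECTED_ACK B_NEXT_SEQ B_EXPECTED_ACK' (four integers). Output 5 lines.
100 289 289 100
100 289 451 100
100 289 606 100
100 606 606 100
100 606 606 100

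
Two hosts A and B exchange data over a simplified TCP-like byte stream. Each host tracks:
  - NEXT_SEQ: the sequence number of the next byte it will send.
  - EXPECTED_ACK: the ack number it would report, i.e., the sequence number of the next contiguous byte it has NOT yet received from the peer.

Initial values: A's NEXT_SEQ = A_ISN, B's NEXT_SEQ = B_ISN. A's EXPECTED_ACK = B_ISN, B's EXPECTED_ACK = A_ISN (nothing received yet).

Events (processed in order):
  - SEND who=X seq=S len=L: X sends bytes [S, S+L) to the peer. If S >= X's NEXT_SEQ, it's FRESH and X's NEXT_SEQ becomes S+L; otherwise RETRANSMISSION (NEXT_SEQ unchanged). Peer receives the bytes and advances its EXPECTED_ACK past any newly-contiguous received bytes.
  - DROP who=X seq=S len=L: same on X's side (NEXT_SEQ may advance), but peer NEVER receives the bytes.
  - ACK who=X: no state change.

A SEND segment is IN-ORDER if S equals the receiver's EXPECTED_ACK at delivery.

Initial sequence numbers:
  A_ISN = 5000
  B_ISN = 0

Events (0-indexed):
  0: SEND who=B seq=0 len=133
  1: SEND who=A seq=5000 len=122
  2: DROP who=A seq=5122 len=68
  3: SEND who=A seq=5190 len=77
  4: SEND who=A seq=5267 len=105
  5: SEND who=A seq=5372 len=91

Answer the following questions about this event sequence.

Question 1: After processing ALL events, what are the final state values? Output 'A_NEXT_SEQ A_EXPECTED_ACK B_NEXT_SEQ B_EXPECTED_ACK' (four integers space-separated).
After event 0: A_seq=5000 A_ack=133 B_seq=133 B_ack=5000
After event 1: A_seq=5122 A_ack=133 B_seq=133 B_ack=5122
After event 2: A_seq=5190 A_ack=133 B_seq=133 B_ack=5122
After event 3: A_seq=5267 A_ack=133 B_seq=133 B_ack=5122
After event 4: A_seq=5372 A_ack=133 B_seq=133 B_ack=5122
After event 5: A_seq=5463 A_ack=133 B_seq=133 B_ack=5122

Answer: 5463 133 133 5122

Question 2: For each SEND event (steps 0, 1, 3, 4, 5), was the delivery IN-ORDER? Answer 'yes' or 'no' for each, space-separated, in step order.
Step 0: SEND seq=0 -> in-order
Step 1: SEND seq=5000 -> in-order
Step 3: SEND seq=5190 -> out-of-order
Step 4: SEND seq=5267 -> out-of-order
Step 5: SEND seq=5372 -> out-of-order

Answer: yes yes no no no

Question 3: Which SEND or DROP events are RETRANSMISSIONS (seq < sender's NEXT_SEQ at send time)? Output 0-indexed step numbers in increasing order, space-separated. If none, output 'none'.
Step 0: SEND seq=0 -> fresh
Step 1: SEND seq=5000 -> fresh
Step 2: DROP seq=5122 -> fresh
Step 3: SEND seq=5190 -> fresh
Step 4: SEND seq=5267 -> fresh
Step 5: SEND seq=5372 -> fresh

Answer: none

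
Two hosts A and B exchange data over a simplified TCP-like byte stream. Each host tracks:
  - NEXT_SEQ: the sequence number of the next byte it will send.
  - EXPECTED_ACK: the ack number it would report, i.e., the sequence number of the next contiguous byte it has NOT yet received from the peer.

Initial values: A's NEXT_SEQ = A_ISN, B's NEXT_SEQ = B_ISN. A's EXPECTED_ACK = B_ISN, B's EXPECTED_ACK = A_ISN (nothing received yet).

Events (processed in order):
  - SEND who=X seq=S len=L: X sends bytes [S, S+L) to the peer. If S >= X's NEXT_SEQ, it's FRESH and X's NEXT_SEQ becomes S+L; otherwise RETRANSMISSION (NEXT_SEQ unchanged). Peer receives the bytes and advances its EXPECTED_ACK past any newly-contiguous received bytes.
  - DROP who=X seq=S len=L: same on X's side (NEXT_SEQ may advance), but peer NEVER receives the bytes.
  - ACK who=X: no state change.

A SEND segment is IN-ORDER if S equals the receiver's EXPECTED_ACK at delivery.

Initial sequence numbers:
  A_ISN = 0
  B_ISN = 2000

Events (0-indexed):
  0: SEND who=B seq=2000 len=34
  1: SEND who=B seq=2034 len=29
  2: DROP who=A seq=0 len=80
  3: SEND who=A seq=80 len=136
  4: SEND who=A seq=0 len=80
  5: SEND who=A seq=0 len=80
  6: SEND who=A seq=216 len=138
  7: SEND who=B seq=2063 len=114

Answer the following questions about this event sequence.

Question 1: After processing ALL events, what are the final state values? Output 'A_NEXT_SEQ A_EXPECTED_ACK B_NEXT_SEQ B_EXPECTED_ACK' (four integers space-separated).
Answer: 354 2177 2177 354

Derivation:
After event 0: A_seq=0 A_ack=2034 B_seq=2034 B_ack=0
After event 1: A_seq=0 A_ack=2063 B_seq=2063 B_ack=0
After event 2: A_seq=80 A_ack=2063 B_seq=2063 B_ack=0
After event 3: A_seq=216 A_ack=2063 B_seq=2063 B_ack=0
After event 4: A_seq=216 A_ack=2063 B_seq=2063 B_ack=216
After event 5: A_seq=216 A_ack=2063 B_seq=2063 B_ack=216
After event 6: A_seq=354 A_ack=2063 B_seq=2063 B_ack=354
After event 7: A_seq=354 A_ack=2177 B_seq=2177 B_ack=354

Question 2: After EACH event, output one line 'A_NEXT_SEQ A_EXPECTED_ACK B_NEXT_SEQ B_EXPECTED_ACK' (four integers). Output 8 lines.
0 2034 2034 0
0 2063 2063 0
80 2063 2063 0
216 2063 2063 0
216 2063 2063 216
216 2063 2063 216
354 2063 2063 354
354 2177 2177 354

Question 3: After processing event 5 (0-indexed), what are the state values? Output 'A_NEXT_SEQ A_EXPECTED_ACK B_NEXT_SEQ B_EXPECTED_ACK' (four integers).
After event 0: A_seq=0 A_ack=2034 B_seq=2034 B_ack=0
After event 1: A_seq=0 A_ack=2063 B_seq=2063 B_ack=0
After event 2: A_seq=80 A_ack=2063 B_seq=2063 B_ack=0
After event 3: A_seq=216 A_ack=2063 B_seq=2063 B_ack=0
After event 4: A_seq=216 A_ack=2063 B_seq=2063 B_ack=216
After event 5: A_seq=216 A_ack=2063 B_seq=2063 B_ack=216

216 2063 2063 216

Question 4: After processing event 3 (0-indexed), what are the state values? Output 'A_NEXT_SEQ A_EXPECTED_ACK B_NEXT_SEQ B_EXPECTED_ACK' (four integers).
After event 0: A_seq=0 A_ack=2034 B_seq=2034 B_ack=0
After event 1: A_seq=0 A_ack=2063 B_seq=2063 B_ack=0
After event 2: A_seq=80 A_ack=2063 B_seq=2063 B_ack=0
After event 3: A_seq=216 A_ack=2063 B_seq=2063 B_ack=0

216 2063 2063 0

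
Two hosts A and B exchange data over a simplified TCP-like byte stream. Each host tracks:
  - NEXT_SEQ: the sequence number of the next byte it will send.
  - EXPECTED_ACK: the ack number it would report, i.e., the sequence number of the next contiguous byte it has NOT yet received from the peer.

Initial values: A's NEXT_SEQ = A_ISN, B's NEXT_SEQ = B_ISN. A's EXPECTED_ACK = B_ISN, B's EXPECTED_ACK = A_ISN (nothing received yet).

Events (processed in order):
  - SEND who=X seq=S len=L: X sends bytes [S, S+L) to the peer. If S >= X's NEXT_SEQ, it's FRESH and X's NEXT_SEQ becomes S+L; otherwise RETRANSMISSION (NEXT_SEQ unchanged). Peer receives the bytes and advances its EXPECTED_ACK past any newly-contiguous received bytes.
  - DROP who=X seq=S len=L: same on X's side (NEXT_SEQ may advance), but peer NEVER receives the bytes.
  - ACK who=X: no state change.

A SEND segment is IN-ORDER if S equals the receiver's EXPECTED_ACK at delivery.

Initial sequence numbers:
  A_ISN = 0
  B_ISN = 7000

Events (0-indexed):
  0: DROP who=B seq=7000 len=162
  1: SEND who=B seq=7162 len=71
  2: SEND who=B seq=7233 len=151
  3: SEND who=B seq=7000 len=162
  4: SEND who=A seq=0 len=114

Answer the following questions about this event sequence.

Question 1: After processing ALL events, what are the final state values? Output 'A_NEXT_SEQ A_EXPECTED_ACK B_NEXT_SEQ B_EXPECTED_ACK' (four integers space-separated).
Answer: 114 7384 7384 114

Derivation:
After event 0: A_seq=0 A_ack=7000 B_seq=7162 B_ack=0
After event 1: A_seq=0 A_ack=7000 B_seq=7233 B_ack=0
After event 2: A_seq=0 A_ack=7000 B_seq=7384 B_ack=0
After event 3: A_seq=0 A_ack=7384 B_seq=7384 B_ack=0
After event 4: A_seq=114 A_ack=7384 B_seq=7384 B_ack=114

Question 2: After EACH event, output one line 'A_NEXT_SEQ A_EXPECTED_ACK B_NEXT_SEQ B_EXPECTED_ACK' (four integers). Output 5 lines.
0 7000 7162 0
0 7000 7233 0
0 7000 7384 0
0 7384 7384 0
114 7384 7384 114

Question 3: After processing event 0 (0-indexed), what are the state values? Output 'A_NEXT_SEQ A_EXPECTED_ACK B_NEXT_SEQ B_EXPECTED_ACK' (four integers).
After event 0: A_seq=0 A_ack=7000 B_seq=7162 B_ack=0

0 7000 7162 0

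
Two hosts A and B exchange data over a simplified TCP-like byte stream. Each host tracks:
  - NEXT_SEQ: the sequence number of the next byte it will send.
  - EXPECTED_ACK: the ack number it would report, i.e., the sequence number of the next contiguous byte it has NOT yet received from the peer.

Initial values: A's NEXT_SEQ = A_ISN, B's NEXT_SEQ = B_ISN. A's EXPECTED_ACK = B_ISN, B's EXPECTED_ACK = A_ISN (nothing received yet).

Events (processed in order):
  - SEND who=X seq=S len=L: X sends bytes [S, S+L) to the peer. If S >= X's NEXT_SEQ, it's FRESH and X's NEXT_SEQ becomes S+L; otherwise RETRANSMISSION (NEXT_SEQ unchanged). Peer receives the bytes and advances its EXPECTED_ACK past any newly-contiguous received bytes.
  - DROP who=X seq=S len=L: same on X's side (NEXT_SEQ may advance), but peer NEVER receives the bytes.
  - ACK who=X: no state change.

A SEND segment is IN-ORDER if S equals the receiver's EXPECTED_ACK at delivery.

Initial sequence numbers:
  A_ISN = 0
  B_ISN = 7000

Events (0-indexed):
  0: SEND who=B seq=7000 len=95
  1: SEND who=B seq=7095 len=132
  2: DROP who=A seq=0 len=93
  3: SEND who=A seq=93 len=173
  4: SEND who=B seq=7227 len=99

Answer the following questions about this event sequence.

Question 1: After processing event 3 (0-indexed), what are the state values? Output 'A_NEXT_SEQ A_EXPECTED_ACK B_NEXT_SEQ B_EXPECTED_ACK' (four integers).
After event 0: A_seq=0 A_ack=7095 B_seq=7095 B_ack=0
After event 1: A_seq=0 A_ack=7227 B_seq=7227 B_ack=0
After event 2: A_seq=93 A_ack=7227 B_seq=7227 B_ack=0
After event 3: A_seq=266 A_ack=7227 B_seq=7227 B_ack=0

266 7227 7227 0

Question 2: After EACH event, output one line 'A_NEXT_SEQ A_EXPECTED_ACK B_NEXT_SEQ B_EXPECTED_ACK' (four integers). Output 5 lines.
0 7095 7095 0
0 7227 7227 0
93 7227 7227 0
266 7227 7227 0
266 7326 7326 0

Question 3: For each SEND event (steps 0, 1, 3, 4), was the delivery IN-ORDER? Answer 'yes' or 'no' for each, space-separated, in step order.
Step 0: SEND seq=7000 -> in-order
Step 1: SEND seq=7095 -> in-order
Step 3: SEND seq=93 -> out-of-order
Step 4: SEND seq=7227 -> in-order

Answer: yes yes no yes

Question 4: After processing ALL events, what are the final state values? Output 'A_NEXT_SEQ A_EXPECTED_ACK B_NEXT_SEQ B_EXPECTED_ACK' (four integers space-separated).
After event 0: A_seq=0 A_ack=7095 B_seq=7095 B_ack=0
After event 1: A_seq=0 A_ack=7227 B_seq=7227 B_ack=0
After event 2: A_seq=93 A_ack=7227 B_seq=7227 B_ack=0
After event 3: A_seq=266 A_ack=7227 B_seq=7227 B_ack=0
After event 4: A_seq=266 A_ack=7326 B_seq=7326 B_ack=0

Answer: 266 7326 7326 0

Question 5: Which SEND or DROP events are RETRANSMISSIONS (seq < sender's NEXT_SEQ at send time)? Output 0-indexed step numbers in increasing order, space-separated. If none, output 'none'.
Answer: none

Derivation:
Step 0: SEND seq=7000 -> fresh
Step 1: SEND seq=7095 -> fresh
Step 2: DROP seq=0 -> fresh
Step 3: SEND seq=93 -> fresh
Step 4: SEND seq=7227 -> fresh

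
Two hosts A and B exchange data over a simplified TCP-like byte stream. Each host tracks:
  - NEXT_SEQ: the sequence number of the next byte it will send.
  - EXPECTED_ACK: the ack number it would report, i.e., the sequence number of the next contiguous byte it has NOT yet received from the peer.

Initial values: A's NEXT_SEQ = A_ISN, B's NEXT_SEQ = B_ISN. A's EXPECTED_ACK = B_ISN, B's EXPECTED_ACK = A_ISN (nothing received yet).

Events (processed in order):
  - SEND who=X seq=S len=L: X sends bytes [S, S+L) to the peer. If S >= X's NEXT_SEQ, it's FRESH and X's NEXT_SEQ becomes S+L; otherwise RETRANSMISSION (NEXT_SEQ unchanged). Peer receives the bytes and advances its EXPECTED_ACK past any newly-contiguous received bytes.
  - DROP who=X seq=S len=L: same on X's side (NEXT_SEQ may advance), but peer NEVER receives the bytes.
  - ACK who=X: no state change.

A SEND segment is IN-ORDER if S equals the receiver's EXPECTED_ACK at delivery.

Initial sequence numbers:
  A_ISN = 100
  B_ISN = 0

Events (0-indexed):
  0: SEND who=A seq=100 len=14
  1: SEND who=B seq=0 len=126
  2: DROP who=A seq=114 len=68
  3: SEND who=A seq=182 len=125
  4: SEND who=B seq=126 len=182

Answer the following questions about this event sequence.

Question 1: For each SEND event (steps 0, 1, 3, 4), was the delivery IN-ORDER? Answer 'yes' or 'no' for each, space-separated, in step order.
Step 0: SEND seq=100 -> in-order
Step 1: SEND seq=0 -> in-order
Step 3: SEND seq=182 -> out-of-order
Step 4: SEND seq=126 -> in-order

Answer: yes yes no yes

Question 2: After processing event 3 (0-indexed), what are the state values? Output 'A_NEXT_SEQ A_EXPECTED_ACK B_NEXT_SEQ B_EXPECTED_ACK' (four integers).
After event 0: A_seq=114 A_ack=0 B_seq=0 B_ack=114
After event 1: A_seq=114 A_ack=126 B_seq=126 B_ack=114
After event 2: A_seq=182 A_ack=126 B_seq=126 B_ack=114
After event 3: A_seq=307 A_ack=126 B_seq=126 B_ack=114

307 126 126 114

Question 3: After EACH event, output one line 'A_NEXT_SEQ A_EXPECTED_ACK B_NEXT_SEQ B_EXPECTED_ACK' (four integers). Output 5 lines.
114 0 0 114
114 126 126 114
182 126 126 114
307 126 126 114
307 308 308 114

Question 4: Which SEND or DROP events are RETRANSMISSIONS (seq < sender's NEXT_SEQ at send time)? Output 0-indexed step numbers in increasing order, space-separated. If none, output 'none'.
Step 0: SEND seq=100 -> fresh
Step 1: SEND seq=0 -> fresh
Step 2: DROP seq=114 -> fresh
Step 3: SEND seq=182 -> fresh
Step 4: SEND seq=126 -> fresh

Answer: none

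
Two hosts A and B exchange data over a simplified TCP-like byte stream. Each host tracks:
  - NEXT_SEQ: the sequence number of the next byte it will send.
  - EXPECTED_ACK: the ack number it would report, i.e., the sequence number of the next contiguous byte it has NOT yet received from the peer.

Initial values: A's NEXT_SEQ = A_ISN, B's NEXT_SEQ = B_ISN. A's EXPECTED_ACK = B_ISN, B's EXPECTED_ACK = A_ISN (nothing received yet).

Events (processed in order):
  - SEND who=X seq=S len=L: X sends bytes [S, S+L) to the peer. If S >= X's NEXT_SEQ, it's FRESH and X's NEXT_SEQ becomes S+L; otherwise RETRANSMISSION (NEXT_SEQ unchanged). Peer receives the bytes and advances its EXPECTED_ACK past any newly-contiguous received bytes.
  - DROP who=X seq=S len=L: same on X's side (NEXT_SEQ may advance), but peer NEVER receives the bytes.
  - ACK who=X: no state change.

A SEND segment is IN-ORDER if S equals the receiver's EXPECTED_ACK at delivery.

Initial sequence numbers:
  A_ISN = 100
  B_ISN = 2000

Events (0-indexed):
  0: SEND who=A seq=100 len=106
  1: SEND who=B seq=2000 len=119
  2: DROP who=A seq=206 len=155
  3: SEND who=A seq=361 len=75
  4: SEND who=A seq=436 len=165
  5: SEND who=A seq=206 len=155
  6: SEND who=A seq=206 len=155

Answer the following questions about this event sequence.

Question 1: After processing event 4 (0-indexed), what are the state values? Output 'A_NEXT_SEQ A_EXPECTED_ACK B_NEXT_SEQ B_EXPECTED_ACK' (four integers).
After event 0: A_seq=206 A_ack=2000 B_seq=2000 B_ack=206
After event 1: A_seq=206 A_ack=2119 B_seq=2119 B_ack=206
After event 2: A_seq=361 A_ack=2119 B_seq=2119 B_ack=206
After event 3: A_seq=436 A_ack=2119 B_seq=2119 B_ack=206
After event 4: A_seq=601 A_ack=2119 B_seq=2119 B_ack=206

601 2119 2119 206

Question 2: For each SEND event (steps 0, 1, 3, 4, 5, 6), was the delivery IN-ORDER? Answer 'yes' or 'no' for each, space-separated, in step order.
Step 0: SEND seq=100 -> in-order
Step 1: SEND seq=2000 -> in-order
Step 3: SEND seq=361 -> out-of-order
Step 4: SEND seq=436 -> out-of-order
Step 5: SEND seq=206 -> in-order
Step 6: SEND seq=206 -> out-of-order

Answer: yes yes no no yes no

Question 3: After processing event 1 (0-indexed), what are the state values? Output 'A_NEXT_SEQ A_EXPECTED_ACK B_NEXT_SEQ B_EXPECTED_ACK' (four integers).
After event 0: A_seq=206 A_ack=2000 B_seq=2000 B_ack=206
After event 1: A_seq=206 A_ack=2119 B_seq=2119 B_ack=206

206 2119 2119 206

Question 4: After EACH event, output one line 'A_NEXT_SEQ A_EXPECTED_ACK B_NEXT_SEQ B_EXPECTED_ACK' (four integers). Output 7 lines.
206 2000 2000 206
206 2119 2119 206
361 2119 2119 206
436 2119 2119 206
601 2119 2119 206
601 2119 2119 601
601 2119 2119 601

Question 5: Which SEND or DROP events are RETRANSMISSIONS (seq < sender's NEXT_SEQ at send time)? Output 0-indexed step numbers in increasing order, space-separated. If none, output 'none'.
Step 0: SEND seq=100 -> fresh
Step 1: SEND seq=2000 -> fresh
Step 2: DROP seq=206 -> fresh
Step 3: SEND seq=361 -> fresh
Step 4: SEND seq=436 -> fresh
Step 5: SEND seq=206 -> retransmit
Step 6: SEND seq=206 -> retransmit

Answer: 5 6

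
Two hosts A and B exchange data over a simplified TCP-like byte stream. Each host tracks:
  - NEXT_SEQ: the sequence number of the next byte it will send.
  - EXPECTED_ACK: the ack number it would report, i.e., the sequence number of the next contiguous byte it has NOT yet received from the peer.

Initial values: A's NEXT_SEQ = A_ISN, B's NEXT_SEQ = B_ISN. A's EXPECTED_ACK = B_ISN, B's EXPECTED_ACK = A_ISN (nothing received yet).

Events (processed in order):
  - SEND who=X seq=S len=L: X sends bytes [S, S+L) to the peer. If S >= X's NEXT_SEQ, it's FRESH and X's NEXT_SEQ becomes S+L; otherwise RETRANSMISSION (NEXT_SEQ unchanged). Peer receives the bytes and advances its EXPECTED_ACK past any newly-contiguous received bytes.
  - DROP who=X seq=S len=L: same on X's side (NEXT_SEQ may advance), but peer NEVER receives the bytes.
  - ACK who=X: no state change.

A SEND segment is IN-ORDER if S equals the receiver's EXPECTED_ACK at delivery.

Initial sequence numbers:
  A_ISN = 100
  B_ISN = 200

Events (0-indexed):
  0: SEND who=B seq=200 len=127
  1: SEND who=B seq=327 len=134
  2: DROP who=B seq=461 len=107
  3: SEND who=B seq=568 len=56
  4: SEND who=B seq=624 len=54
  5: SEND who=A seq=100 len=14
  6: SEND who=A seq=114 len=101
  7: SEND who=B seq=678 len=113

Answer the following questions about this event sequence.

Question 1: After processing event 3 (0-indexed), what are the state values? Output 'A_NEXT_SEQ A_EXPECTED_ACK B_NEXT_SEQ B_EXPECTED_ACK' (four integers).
After event 0: A_seq=100 A_ack=327 B_seq=327 B_ack=100
After event 1: A_seq=100 A_ack=461 B_seq=461 B_ack=100
After event 2: A_seq=100 A_ack=461 B_seq=568 B_ack=100
After event 3: A_seq=100 A_ack=461 B_seq=624 B_ack=100

100 461 624 100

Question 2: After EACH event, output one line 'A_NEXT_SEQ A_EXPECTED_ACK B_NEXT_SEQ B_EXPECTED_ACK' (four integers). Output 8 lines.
100 327 327 100
100 461 461 100
100 461 568 100
100 461 624 100
100 461 678 100
114 461 678 114
215 461 678 215
215 461 791 215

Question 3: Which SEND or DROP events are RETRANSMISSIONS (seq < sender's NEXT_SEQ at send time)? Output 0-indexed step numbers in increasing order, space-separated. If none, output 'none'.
Answer: none

Derivation:
Step 0: SEND seq=200 -> fresh
Step 1: SEND seq=327 -> fresh
Step 2: DROP seq=461 -> fresh
Step 3: SEND seq=568 -> fresh
Step 4: SEND seq=624 -> fresh
Step 5: SEND seq=100 -> fresh
Step 6: SEND seq=114 -> fresh
Step 7: SEND seq=678 -> fresh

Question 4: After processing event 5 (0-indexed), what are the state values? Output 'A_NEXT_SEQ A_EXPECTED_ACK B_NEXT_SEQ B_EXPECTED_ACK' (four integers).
After event 0: A_seq=100 A_ack=327 B_seq=327 B_ack=100
After event 1: A_seq=100 A_ack=461 B_seq=461 B_ack=100
After event 2: A_seq=100 A_ack=461 B_seq=568 B_ack=100
After event 3: A_seq=100 A_ack=461 B_seq=624 B_ack=100
After event 4: A_seq=100 A_ack=461 B_seq=678 B_ack=100
After event 5: A_seq=114 A_ack=461 B_seq=678 B_ack=114

114 461 678 114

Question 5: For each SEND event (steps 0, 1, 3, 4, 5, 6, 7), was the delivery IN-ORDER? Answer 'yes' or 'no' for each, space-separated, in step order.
Answer: yes yes no no yes yes no

Derivation:
Step 0: SEND seq=200 -> in-order
Step 1: SEND seq=327 -> in-order
Step 3: SEND seq=568 -> out-of-order
Step 4: SEND seq=624 -> out-of-order
Step 5: SEND seq=100 -> in-order
Step 6: SEND seq=114 -> in-order
Step 7: SEND seq=678 -> out-of-order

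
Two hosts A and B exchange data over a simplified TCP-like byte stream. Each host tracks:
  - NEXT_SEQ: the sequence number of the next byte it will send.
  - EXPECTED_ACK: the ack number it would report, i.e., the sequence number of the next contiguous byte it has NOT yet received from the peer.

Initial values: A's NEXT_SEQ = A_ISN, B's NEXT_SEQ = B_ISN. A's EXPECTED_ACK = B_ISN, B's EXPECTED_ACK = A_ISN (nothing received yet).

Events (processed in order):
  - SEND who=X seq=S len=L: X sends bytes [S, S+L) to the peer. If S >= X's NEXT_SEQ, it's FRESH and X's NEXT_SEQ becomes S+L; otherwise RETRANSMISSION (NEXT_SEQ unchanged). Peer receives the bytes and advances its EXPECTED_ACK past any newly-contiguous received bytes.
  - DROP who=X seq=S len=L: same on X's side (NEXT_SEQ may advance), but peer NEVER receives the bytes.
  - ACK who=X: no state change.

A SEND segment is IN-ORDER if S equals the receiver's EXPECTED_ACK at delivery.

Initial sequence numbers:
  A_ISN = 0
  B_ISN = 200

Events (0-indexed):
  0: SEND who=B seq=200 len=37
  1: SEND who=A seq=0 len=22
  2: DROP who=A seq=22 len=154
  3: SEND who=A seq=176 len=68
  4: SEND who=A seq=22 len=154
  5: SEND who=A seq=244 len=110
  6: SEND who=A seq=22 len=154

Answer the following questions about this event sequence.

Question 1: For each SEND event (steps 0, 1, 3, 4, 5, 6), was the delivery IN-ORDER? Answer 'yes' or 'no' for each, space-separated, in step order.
Step 0: SEND seq=200 -> in-order
Step 1: SEND seq=0 -> in-order
Step 3: SEND seq=176 -> out-of-order
Step 4: SEND seq=22 -> in-order
Step 5: SEND seq=244 -> in-order
Step 6: SEND seq=22 -> out-of-order

Answer: yes yes no yes yes no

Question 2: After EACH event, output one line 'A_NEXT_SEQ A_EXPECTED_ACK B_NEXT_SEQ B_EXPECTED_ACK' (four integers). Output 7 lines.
0 237 237 0
22 237 237 22
176 237 237 22
244 237 237 22
244 237 237 244
354 237 237 354
354 237 237 354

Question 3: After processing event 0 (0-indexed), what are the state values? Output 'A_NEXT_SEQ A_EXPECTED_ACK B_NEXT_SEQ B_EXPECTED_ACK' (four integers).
After event 0: A_seq=0 A_ack=237 B_seq=237 B_ack=0

0 237 237 0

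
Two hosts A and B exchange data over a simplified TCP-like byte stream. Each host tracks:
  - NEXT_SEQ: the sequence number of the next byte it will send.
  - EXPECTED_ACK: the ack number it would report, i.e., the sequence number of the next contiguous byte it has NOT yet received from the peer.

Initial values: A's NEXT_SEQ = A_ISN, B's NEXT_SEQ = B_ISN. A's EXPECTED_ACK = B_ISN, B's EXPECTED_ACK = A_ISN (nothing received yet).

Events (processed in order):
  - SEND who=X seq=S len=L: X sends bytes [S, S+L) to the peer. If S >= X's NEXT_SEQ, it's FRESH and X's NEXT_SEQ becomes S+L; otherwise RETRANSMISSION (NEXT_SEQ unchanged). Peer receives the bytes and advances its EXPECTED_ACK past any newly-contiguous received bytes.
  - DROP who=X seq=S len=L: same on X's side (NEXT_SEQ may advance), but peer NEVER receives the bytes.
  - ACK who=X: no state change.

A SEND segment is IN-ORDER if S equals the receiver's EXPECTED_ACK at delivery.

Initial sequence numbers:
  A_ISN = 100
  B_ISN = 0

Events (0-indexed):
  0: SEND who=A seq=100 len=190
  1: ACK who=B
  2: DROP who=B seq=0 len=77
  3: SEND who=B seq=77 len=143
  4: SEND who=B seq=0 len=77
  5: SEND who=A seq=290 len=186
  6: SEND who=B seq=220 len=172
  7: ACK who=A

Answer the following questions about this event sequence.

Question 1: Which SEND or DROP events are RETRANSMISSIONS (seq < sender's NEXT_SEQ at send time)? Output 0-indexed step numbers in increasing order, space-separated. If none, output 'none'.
Answer: 4

Derivation:
Step 0: SEND seq=100 -> fresh
Step 2: DROP seq=0 -> fresh
Step 3: SEND seq=77 -> fresh
Step 4: SEND seq=0 -> retransmit
Step 5: SEND seq=290 -> fresh
Step 6: SEND seq=220 -> fresh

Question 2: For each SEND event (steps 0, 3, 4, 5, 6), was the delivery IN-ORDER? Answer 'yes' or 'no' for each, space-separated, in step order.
Answer: yes no yes yes yes

Derivation:
Step 0: SEND seq=100 -> in-order
Step 3: SEND seq=77 -> out-of-order
Step 4: SEND seq=0 -> in-order
Step 5: SEND seq=290 -> in-order
Step 6: SEND seq=220 -> in-order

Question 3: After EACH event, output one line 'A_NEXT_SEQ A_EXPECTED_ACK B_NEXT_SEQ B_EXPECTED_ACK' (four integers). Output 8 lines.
290 0 0 290
290 0 0 290
290 0 77 290
290 0 220 290
290 220 220 290
476 220 220 476
476 392 392 476
476 392 392 476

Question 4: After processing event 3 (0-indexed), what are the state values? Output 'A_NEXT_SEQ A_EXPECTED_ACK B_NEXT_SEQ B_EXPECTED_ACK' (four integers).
After event 0: A_seq=290 A_ack=0 B_seq=0 B_ack=290
After event 1: A_seq=290 A_ack=0 B_seq=0 B_ack=290
After event 2: A_seq=290 A_ack=0 B_seq=77 B_ack=290
After event 3: A_seq=290 A_ack=0 B_seq=220 B_ack=290

290 0 220 290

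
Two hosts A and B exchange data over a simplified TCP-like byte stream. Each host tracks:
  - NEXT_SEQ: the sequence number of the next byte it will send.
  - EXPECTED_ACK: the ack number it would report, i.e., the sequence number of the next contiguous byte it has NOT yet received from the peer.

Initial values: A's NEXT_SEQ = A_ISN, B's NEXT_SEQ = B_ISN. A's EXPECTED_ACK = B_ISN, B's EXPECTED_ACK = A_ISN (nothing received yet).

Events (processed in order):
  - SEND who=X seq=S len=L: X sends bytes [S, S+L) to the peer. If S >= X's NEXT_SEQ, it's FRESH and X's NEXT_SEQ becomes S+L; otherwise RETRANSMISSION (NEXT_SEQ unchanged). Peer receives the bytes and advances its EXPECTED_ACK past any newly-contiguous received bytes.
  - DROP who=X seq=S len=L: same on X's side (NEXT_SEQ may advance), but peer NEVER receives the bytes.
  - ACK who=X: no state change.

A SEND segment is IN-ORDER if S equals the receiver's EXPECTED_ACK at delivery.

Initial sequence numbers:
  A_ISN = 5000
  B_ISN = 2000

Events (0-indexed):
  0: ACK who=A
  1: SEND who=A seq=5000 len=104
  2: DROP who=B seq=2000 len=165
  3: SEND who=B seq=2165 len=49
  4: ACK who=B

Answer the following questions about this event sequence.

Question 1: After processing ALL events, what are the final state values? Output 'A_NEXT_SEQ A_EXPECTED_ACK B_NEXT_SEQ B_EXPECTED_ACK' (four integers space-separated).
After event 0: A_seq=5000 A_ack=2000 B_seq=2000 B_ack=5000
After event 1: A_seq=5104 A_ack=2000 B_seq=2000 B_ack=5104
After event 2: A_seq=5104 A_ack=2000 B_seq=2165 B_ack=5104
After event 3: A_seq=5104 A_ack=2000 B_seq=2214 B_ack=5104
After event 4: A_seq=5104 A_ack=2000 B_seq=2214 B_ack=5104

Answer: 5104 2000 2214 5104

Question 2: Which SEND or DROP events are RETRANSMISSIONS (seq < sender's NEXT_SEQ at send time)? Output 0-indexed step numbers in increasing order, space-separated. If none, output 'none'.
Answer: none

Derivation:
Step 1: SEND seq=5000 -> fresh
Step 2: DROP seq=2000 -> fresh
Step 3: SEND seq=2165 -> fresh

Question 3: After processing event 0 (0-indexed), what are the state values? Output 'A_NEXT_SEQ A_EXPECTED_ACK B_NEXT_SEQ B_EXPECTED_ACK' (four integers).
After event 0: A_seq=5000 A_ack=2000 B_seq=2000 B_ack=5000

5000 2000 2000 5000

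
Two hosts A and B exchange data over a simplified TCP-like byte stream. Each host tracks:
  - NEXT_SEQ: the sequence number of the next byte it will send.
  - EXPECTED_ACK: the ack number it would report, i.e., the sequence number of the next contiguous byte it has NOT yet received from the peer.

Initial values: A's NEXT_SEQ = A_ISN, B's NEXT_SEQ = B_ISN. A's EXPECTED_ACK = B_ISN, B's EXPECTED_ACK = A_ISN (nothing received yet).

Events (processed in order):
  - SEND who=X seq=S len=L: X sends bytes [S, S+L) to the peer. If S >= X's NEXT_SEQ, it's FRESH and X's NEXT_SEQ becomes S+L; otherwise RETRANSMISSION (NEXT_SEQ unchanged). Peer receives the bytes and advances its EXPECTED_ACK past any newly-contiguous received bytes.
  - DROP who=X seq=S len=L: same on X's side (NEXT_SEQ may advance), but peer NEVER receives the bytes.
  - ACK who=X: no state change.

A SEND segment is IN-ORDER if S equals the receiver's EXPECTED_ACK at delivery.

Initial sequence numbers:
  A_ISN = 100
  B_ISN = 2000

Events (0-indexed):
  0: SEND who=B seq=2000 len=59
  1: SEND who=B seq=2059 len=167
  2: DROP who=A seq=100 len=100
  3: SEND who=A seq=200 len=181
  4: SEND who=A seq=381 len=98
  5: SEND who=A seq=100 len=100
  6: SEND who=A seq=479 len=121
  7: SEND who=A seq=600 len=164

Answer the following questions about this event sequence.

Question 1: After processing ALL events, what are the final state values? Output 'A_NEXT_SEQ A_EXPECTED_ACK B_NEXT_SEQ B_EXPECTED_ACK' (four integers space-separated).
Answer: 764 2226 2226 764

Derivation:
After event 0: A_seq=100 A_ack=2059 B_seq=2059 B_ack=100
After event 1: A_seq=100 A_ack=2226 B_seq=2226 B_ack=100
After event 2: A_seq=200 A_ack=2226 B_seq=2226 B_ack=100
After event 3: A_seq=381 A_ack=2226 B_seq=2226 B_ack=100
After event 4: A_seq=479 A_ack=2226 B_seq=2226 B_ack=100
After event 5: A_seq=479 A_ack=2226 B_seq=2226 B_ack=479
After event 6: A_seq=600 A_ack=2226 B_seq=2226 B_ack=600
After event 7: A_seq=764 A_ack=2226 B_seq=2226 B_ack=764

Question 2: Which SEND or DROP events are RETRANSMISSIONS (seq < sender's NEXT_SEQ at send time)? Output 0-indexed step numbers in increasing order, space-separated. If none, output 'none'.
Step 0: SEND seq=2000 -> fresh
Step 1: SEND seq=2059 -> fresh
Step 2: DROP seq=100 -> fresh
Step 3: SEND seq=200 -> fresh
Step 4: SEND seq=381 -> fresh
Step 5: SEND seq=100 -> retransmit
Step 6: SEND seq=479 -> fresh
Step 7: SEND seq=600 -> fresh

Answer: 5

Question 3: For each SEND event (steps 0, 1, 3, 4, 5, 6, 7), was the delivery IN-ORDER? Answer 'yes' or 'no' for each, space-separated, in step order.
Answer: yes yes no no yes yes yes

Derivation:
Step 0: SEND seq=2000 -> in-order
Step 1: SEND seq=2059 -> in-order
Step 3: SEND seq=200 -> out-of-order
Step 4: SEND seq=381 -> out-of-order
Step 5: SEND seq=100 -> in-order
Step 6: SEND seq=479 -> in-order
Step 7: SEND seq=600 -> in-order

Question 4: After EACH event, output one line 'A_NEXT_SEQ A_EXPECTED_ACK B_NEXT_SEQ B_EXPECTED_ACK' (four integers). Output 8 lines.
100 2059 2059 100
100 2226 2226 100
200 2226 2226 100
381 2226 2226 100
479 2226 2226 100
479 2226 2226 479
600 2226 2226 600
764 2226 2226 764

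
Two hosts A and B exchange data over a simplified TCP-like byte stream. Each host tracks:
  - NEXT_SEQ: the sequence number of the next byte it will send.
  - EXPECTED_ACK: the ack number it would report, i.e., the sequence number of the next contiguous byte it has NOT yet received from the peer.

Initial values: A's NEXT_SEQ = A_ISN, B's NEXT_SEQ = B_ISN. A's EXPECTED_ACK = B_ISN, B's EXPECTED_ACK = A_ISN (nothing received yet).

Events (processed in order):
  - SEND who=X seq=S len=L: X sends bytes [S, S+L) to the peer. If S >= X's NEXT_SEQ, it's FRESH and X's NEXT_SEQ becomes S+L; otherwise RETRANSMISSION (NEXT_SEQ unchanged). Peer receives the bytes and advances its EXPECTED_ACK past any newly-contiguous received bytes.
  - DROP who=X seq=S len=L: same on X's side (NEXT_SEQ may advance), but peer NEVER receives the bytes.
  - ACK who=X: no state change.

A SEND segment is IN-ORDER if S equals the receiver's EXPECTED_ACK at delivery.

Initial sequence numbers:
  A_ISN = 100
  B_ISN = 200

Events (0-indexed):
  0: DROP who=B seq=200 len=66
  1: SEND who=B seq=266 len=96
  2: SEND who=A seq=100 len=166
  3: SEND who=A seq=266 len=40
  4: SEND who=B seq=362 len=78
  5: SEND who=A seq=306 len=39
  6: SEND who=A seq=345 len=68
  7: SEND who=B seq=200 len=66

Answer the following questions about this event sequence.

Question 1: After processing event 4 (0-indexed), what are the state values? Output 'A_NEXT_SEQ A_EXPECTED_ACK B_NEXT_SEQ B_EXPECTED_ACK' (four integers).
After event 0: A_seq=100 A_ack=200 B_seq=266 B_ack=100
After event 1: A_seq=100 A_ack=200 B_seq=362 B_ack=100
After event 2: A_seq=266 A_ack=200 B_seq=362 B_ack=266
After event 3: A_seq=306 A_ack=200 B_seq=362 B_ack=306
After event 4: A_seq=306 A_ack=200 B_seq=440 B_ack=306

306 200 440 306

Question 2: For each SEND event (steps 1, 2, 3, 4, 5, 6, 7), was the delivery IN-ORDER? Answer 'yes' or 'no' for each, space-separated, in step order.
Answer: no yes yes no yes yes yes

Derivation:
Step 1: SEND seq=266 -> out-of-order
Step 2: SEND seq=100 -> in-order
Step 3: SEND seq=266 -> in-order
Step 4: SEND seq=362 -> out-of-order
Step 5: SEND seq=306 -> in-order
Step 6: SEND seq=345 -> in-order
Step 7: SEND seq=200 -> in-order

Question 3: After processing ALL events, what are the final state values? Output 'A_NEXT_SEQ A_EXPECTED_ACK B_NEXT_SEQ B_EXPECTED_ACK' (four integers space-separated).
After event 0: A_seq=100 A_ack=200 B_seq=266 B_ack=100
After event 1: A_seq=100 A_ack=200 B_seq=362 B_ack=100
After event 2: A_seq=266 A_ack=200 B_seq=362 B_ack=266
After event 3: A_seq=306 A_ack=200 B_seq=362 B_ack=306
After event 4: A_seq=306 A_ack=200 B_seq=440 B_ack=306
After event 5: A_seq=345 A_ack=200 B_seq=440 B_ack=345
After event 6: A_seq=413 A_ack=200 B_seq=440 B_ack=413
After event 7: A_seq=413 A_ack=440 B_seq=440 B_ack=413

Answer: 413 440 440 413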